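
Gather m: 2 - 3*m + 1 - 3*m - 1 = 2 - 6*m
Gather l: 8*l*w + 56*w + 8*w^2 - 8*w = 8*l*w + 8*w^2 + 48*w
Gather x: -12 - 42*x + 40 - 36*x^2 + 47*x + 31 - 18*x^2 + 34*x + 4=-54*x^2 + 39*x + 63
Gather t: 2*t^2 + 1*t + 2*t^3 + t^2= 2*t^3 + 3*t^2 + t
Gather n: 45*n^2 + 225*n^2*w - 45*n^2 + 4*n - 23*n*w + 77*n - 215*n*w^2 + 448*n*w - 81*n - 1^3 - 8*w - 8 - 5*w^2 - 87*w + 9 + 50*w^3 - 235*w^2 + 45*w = 225*n^2*w + n*(-215*w^2 + 425*w) + 50*w^3 - 240*w^2 - 50*w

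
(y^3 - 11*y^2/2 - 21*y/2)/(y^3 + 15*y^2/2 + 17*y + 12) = y*(y - 7)/(y^2 + 6*y + 8)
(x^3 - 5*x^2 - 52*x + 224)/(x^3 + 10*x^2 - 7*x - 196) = (x - 8)/(x + 7)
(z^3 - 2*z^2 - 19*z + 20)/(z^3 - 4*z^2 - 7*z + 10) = (z + 4)/(z + 2)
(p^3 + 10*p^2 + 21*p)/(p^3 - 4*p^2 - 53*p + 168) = p*(p + 3)/(p^2 - 11*p + 24)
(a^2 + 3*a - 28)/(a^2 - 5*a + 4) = (a + 7)/(a - 1)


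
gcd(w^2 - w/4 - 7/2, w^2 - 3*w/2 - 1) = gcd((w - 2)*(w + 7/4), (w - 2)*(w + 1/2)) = w - 2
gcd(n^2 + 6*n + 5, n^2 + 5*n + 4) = n + 1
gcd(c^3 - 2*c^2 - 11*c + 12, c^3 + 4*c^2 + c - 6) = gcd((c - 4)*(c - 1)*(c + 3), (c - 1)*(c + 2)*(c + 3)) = c^2 + 2*c - 3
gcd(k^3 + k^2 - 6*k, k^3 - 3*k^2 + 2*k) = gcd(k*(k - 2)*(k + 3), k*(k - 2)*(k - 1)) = k^2 - 2*k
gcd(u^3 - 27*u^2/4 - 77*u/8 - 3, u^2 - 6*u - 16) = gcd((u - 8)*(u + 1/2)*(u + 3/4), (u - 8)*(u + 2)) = u - 8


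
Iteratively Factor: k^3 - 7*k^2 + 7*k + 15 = (k - 3)*(k^2 - 4*k - 5) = (k - 3)*(k + 1)*(k - 5)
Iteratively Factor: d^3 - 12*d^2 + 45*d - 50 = (d - 5)*(d^2 - 7*d + 10) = (d - 5)*(d - 2)*(d - 5)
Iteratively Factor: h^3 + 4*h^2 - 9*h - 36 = (h + 3)*(h^2 + h - 12) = (h + 3)*(h + 4)*(h - 3)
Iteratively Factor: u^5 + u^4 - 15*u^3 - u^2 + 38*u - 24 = (u + 2)*(u^4 - u^3 - 13*u^2 + 25*u - 12) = (u - 1)*(u + 2)*(u^3 - 13*u + 12) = (u - 1)^2*(u + 2)*(u^2 + u - 12) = (u - 1)^2*(u + 2)*(u + 4)*(u - 3)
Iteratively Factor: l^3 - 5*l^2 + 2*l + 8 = (l - 2)*(l^2 - 3*l - 4) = (l - 2)*(l + 1)*(l - 4)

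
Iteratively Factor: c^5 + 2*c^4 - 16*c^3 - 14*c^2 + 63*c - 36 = (c + 4)*(c^4 - 2*c^3 - 8*c^2 + 18*c - 9) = (c - 1)*(c + 4)*(c^3 - c^2 - 9*c + 9) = (c - 1)*(c + 3)*(c + 4)*(c^2 - 4*c + 3) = (c - 3)*(c - 1)*(c + 3)*(c + 4)*(c - 1)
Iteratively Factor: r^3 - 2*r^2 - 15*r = (r - 5)*(r^2 + 3*r) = (r - 5)*(r + 3)*(r)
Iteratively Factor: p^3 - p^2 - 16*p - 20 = (p + 2)*(p^2 - 3*p - 10) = (p + 2)^2*(p - 5)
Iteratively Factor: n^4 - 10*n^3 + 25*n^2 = (n)*(n^3 - 10*n^2 + 25*n) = n^2*(n^2 - 10*n + 25) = n^2*(n - 5)*(n - 5)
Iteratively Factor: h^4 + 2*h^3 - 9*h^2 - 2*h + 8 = (h + 1)*(h^3 + h^2 - 10*h + 8) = (h - 2)*(h + 1)*(h^2 + 3*h - 4) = (h - 2)*(h + 1)*(h + 4)*(h - 1)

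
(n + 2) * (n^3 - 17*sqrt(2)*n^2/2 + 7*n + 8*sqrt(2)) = n^4 - 17*sqrt(2)*n^3/2 + 2*n^3 - 17*sqrt(2)*n^2 + 7*n^2 + 8*sqrt(2)*n + 14*n + 16*sqrt(2)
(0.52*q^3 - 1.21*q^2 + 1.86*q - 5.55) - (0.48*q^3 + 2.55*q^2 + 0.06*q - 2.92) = 0.04*q^3 - 3.76*q^2 + 1.8*q - 2.63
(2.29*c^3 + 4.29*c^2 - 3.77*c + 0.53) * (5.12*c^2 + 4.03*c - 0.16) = 11.7248*c^5 + 31.1935*c^4 - 2.3801*c^3 - 13.1659*c^2 + 2.7391*c - 0.0848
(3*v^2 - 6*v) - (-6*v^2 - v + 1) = 9*v^2 - 5*v - 1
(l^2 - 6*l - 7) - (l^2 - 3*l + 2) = -3*l - 9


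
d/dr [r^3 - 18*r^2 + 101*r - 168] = 3*r^2 - 36*r + 101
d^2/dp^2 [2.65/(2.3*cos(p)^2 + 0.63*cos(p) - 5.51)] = (-56.074*(1 - cos(p)^2)^2 - 11.51955*cos(p)^3 - 163.422585*cos(p)^2 + 13.840155*cos(p) + 125.34447)/(2.3*cos(p)^2 + 0.63*cos(p) - 5.51)^3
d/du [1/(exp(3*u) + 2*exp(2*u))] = (-3*exp(u) - 4)*exp(-2*u)/(exp(u) + 2)^2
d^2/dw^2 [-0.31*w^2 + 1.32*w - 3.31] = -0.620000000000000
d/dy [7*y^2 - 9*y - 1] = 14*y - 9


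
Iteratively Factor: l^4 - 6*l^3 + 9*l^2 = (l)*(l^3 - 6*l^2 + 9*l) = l*(l - 3)*(l^2 - 3*l) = l*(l - 3)^2*(l)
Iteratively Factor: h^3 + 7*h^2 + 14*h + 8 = (h + 2)*(h^2 + 5*h + 4) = (h + 1)*(h + 2)*(h + 4)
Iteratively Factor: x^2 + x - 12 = (x + 4)*(x - 3)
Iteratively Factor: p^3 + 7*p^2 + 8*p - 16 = (p + 4)*(p^2 + 3*p - 4) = (p + 4)^2*(p - 1)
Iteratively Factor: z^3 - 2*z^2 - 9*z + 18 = (z - 3)*(z^2 + z - 6) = (z - 3)*(z - 2)*(z + 3)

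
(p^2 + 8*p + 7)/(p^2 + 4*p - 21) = (p + 1)/(p - 3)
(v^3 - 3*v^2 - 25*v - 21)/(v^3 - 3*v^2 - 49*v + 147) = (v^2 + 4*v + 3)/(v^2 + 4*v - 21)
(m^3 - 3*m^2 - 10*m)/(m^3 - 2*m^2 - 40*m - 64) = m*(m - 5)/(m^2 - 4*m - 32)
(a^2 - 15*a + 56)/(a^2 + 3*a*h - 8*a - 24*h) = (a - 7)/(a + 3*h)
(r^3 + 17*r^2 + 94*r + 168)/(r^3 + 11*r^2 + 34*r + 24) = (r + 7)/(r + 1)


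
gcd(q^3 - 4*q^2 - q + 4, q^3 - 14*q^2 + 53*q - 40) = q - 1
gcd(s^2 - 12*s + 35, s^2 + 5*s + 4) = 1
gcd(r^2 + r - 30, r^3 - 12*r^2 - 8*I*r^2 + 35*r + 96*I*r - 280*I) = r - 5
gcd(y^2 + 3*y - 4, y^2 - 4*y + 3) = y - 1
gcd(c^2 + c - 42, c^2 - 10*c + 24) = c - 6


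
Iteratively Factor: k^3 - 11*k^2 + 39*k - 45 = (k - 5)*(k^2 - 6*k + 9) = (k - 5)*(k - 3)*(k - 3)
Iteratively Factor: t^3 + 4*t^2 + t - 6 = (t - 1)*(t^2 + 5*t + 6) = (t - 1)*(t + 2)*(t + 3)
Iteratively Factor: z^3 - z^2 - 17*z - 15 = (z + 3)*(z^2 - 4*z - 5) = (z - 5)*(z + 3)*(z + 1)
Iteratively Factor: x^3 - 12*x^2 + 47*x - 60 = (x - 4)*(x^2 - 8*x + 15) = (x - 4)*(x - 3)*(x - 5)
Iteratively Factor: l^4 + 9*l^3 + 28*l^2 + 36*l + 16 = (l + 2)*(l^3 + 7*l^2 + 14*l + 8) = (l + 2)^2*(l^2 + 5*l + 4) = (l + 1)*(l + 2)^2*(l + 4)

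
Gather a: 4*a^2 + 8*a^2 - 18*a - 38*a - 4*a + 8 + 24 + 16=12*a^2 - 60*a + 48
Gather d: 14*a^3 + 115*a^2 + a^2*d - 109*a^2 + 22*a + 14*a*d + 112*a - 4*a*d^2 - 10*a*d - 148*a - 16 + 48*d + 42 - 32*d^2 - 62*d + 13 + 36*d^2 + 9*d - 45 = 14*a^3 + 6*a^2 - 14*a + d^2*(4 - 4*a) + d*(a^2 + 4*a - 5) - 6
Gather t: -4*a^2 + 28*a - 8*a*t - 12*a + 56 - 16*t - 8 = -4*a^2 + 16*a + t*(-8*a - 16) + 48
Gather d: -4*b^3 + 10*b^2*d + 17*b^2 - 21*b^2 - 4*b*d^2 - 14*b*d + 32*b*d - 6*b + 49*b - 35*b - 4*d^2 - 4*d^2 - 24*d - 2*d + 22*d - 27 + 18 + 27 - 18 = -4*b^3 - 4*b^2 + 8*b + d^2*(-4*b - 8) + d*(10*b^2 + 18*b - 4)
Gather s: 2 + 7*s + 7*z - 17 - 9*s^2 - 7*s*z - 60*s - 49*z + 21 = -9*s^2 + s*(-7*z - 53) - 42*z + 6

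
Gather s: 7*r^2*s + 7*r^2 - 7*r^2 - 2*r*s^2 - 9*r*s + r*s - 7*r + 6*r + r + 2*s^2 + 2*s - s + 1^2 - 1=s^2*(2 - 2*r) + s*(7*r^2 - 8*r + 1)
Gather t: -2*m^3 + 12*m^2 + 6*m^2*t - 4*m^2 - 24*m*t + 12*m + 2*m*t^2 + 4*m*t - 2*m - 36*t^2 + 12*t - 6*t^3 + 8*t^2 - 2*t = -2*m^3 + 8*m^2 + 10*m - 6*t^3 + t^2*(2*m - 28) + t*(6*m^2 - 20*m + 10)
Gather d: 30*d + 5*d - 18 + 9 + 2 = 35*d - 7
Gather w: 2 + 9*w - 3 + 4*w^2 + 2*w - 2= 4*w^2 + 11*w - 3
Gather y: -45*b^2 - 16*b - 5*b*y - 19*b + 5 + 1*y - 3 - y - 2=-45*b^2 - 5*b*y - 35*b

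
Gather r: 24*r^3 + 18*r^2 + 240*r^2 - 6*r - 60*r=24*r^3 + 258*r^2 - 66*r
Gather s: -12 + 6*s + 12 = 6*s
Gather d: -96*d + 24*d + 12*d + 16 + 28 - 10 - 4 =30 - 60*d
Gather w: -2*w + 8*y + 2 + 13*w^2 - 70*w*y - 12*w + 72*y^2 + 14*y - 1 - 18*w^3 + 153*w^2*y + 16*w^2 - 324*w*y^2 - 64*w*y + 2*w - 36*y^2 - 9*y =-18*w^3 + w^2*(153*y + 29) + w*(-324*y^2 - 134*y - 12) + 36*y^2 + 13*y + 1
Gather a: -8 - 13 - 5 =-26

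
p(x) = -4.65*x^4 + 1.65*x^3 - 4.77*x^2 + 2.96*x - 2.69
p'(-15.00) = 64034.81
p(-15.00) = -242095.34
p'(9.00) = -13241.35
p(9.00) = -29668.22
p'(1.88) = -121.07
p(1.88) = -61.11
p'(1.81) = -108.38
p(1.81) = -53.08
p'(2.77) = -380.81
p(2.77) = -269.78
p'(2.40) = -248.55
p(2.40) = -154.53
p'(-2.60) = 388.14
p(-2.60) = -284.13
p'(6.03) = -3952.75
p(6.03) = -5944.34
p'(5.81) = -3533.26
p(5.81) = -5121.46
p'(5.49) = -2977.95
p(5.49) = -4081.36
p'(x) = -18.6*x^3 + 4.95*x^2 - 9.54*x + 2.96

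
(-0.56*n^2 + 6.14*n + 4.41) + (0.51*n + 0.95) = -0.56*n^2 + 6.65*n + 5.36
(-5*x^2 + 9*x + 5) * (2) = -10*x^2 + 18*x + 10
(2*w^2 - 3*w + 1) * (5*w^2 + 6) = 10*w^4 - 15*w^3 + 17*w^2 - 18*w + 6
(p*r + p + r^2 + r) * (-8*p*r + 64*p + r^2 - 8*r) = -8*p^2*r^2 + 56*p^2*r + 64*p^2 - 7*p*r^3 + 49*p*r^2 + 56*p*r + r^4 - 7*r^3 - 8*r^2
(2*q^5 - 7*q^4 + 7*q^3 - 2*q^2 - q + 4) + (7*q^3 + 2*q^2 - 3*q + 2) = 2*q^5 - 7*q^4 + 14*q^3 - 4*q + 6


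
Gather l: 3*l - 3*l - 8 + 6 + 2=0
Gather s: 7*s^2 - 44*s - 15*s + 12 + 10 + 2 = 7*s^2 - 59*s + 24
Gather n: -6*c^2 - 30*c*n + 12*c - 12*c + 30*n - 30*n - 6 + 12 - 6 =-6*c^2 - 30*c*n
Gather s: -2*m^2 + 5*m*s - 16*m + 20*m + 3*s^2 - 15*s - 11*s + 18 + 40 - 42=-2*m^2 + 4*m + 3*s^2 + s*(5*m - 26) + 16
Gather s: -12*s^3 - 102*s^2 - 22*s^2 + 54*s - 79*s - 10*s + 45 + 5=-12*s^3 - 124*s^2 - 35*s + 50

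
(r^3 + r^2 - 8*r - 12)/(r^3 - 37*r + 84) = (r^2 + 4*r + 4)/(r^2 + 3*r - 28)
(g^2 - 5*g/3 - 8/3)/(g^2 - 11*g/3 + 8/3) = (g + 1)/(g - 1)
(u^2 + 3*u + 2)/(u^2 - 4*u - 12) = (u + 1)/(u - 6)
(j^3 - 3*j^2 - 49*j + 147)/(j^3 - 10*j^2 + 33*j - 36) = (j^2 - 49)/(j^2 - 7*j + 12)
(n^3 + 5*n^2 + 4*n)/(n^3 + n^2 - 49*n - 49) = n*(n + 4)/(n^2 - 49)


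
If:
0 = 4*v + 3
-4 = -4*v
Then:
No Solution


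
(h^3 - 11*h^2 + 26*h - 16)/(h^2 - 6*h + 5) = (h^2 - 10*h + 16)/(h - 5)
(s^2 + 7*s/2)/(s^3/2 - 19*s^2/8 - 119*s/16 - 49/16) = 8*s*(2*s + 7)/(8*s^3 - 38*s^2 - 119*s - 49)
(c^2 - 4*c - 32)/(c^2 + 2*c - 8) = (c - 8)/(c - 2)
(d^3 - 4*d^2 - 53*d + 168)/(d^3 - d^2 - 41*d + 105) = (d - 8)/(d - 5)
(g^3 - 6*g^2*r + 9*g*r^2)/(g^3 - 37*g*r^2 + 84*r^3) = g*(-g + 3*r)/(-g^2 - 3*g*r + 28*r^2)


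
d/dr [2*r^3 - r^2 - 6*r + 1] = 6*r^2 - 2*r - 6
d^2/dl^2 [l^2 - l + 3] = 2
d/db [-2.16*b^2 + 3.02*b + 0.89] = 3.02 - 4.32*b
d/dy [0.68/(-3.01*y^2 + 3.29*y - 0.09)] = (4.0936*y - 2.2372)/(3.01*y^2 - 3.29*y + 0.09)^2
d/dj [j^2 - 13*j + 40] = 2*j - 13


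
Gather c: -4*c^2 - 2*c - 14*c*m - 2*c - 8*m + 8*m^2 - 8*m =-4*c^2 + c*(-14*m - 4) + 8*m^2 - 16*m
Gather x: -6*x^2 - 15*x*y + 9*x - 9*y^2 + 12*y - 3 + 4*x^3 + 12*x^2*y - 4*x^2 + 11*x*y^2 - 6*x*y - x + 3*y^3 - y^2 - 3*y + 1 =4*x^3 + x^2*(12*y - 10) + x*(11*y^2 - 21*y + 8) + 3*y^3 - 10*y^2 + 9*y - 2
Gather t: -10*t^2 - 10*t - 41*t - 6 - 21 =-10*t^2 - 51*t - 27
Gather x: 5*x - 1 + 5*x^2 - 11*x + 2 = 5*x^2 - 6*x + 1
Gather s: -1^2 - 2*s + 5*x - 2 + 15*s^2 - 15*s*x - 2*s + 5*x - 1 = 15*s^2 + s*(-15*x - 4) + 10*x - 4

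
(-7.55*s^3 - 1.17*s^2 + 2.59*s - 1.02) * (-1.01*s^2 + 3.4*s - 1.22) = 7.6255*s^5 - 24.4883*s^4 + 2.6171*s^3 + 11.2636*s^2 - 6.6278*s + 1.2444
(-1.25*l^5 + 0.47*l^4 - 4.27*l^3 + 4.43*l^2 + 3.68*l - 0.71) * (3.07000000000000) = -3.8375*l^5 + 1.4429*l^4 - 13.1089*l^3 + 13.6001*l^2 + 11.2976*l - 2.1797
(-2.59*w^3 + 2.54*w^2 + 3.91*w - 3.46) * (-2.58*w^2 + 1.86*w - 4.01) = 6.6822*w^5 - 11.3706*w^4 + 5.0225*w^3 + 6.014*w^2 - 22.1147*w + 13.8746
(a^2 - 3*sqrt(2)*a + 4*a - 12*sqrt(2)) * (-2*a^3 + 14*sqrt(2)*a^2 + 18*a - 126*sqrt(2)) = -2*a^5 - 8*a^4 + 20*sqrt(2)*a^4 - 66*a^3 + 80*sqrt(2)*a^3 - 264*a^2 - 180*sqrt(2)*a^2 - 720*sqrt(2)*a + 756*a + 3024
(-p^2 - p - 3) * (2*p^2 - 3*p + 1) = -2*p^4 + p^3 - 4*p^2 + 8*p - 3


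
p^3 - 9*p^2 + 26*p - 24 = (p - 4)*(p - 3)*(p - 2)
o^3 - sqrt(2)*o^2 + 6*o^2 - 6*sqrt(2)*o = o*(o + 6)*(o - sqrt(2))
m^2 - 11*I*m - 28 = (m - 7*I)*(m - 4*I)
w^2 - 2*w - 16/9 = (w - 8/3)*(w + 2/3)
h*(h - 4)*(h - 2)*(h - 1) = h^4 - 7*h^3 + 14*h^2 - 8*h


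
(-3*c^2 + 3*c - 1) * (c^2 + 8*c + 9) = -3*c^4 - 21*c^3 - 4*c^2 + 19*c - 9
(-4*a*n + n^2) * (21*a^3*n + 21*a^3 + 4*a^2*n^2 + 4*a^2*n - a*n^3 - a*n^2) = -84*a^4*n^2 - 84*a^4*n + 5*a^3*n^3 + 5*a^3*n^2 + 8*a^2*n^4 + 8*a^2*n^3 - a*n^5 - a*n^4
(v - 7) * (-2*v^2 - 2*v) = -2*v^3 + 12*v^2 + 14*v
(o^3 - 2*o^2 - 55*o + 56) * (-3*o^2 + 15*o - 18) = -3*o^5 + 21*o^4 + 117*o^3 - 957*o^2 + 1830*o - 1008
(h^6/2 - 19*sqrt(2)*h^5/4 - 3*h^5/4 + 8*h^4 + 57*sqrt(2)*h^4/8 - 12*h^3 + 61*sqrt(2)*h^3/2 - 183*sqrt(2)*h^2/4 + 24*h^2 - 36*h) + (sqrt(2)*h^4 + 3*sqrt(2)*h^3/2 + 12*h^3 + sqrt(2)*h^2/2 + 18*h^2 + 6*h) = h^6/2 - 19*sqrt(2)*h^5/4 - 3*h^5/4 + 8*h^4 + 65*sqrt(2)*h^4/8 + 32*sqrt(2)*h^3 - 181*sqrt(2)*h^2/4 + 42*h^2 - 30*h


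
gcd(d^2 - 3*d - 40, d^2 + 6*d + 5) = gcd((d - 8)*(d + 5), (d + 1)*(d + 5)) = d + 5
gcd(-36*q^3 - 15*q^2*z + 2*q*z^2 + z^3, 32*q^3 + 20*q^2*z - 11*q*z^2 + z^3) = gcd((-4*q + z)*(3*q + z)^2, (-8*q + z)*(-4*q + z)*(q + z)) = -4*q + z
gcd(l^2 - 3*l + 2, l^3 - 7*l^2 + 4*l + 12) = l - 2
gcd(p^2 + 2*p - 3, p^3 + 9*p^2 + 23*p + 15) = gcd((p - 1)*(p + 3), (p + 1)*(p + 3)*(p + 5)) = p + 3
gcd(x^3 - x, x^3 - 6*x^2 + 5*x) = x^2 - x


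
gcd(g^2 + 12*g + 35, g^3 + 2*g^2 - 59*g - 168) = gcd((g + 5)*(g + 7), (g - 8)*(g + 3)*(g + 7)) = g + 7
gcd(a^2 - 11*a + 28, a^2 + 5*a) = 1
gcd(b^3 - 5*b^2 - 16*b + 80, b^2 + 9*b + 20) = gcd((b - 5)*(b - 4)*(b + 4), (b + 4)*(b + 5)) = b + 4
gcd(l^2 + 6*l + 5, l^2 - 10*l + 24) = 1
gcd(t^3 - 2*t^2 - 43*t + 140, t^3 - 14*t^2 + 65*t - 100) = t^2 - 9*t + 20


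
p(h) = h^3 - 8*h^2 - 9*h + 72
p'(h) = 3*h^2 - 16*h - 9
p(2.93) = 2.10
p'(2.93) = -30.13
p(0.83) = 59.59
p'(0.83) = -20.21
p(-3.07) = -4.70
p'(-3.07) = 68.39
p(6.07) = -53.74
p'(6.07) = 4.41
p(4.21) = -33.06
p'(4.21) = -23.19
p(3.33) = -9.76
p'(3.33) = -29.01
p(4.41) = -37.51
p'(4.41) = -21.22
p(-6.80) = -551.15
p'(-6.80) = 238.52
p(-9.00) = -1224.00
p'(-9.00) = 378.00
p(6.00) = -54.00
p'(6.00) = 3.00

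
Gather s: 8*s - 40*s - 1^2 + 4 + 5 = 8 - 32*s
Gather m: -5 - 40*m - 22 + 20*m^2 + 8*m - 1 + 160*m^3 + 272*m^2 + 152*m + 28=160*m^3 + 292*m^2 + 120*m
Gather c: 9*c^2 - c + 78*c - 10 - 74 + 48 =9*c^2 + 77*c - 36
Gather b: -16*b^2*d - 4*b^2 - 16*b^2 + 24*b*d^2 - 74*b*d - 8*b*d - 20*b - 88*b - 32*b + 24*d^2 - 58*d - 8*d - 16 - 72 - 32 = b^2*(-16*d - 20) + b*(24*d^2 - 82*d - 140) + 24*d^2 - 66*d - 120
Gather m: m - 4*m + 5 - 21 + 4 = -3*m - 12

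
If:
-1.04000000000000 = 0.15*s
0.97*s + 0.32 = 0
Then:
No Solution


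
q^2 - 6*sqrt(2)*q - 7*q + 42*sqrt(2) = (q - 7)*(q - 6*sqrt(2))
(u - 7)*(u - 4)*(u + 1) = u^3 - 10*u^2 + 17*u + 28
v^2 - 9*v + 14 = (v - 7)*(v - 2)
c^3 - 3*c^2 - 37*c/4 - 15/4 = (c - 5)*(c + 1/2)*(c + 3/2)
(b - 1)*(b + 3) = b^2 + 2*b - 3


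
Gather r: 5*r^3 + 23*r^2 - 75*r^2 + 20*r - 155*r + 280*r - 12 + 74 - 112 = 5*r^3 - 52*r^2 + 145*r - 50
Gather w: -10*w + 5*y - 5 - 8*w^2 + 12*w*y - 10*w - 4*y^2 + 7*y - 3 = -8*w^2 + w*(12*y - 20) - 4*y^2 + 12*y - 8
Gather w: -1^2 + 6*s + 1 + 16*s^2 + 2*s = 16*s^2 + 8*s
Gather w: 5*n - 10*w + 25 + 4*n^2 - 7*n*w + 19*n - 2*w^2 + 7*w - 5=4*n^2 + 24*n - 2*w^2 + w*(-7*n - 3) + 20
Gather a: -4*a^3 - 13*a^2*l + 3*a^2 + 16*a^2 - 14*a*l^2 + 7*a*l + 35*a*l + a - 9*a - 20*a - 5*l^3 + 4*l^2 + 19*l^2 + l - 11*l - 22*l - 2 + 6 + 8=-4*a^3 + a^2*(19 - 13*l) + a*(-14*l^2 + 42*l - 28) - 5*l^3 + 23*l^2 - 32*l + 12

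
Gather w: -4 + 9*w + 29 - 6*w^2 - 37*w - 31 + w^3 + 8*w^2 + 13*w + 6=w^3 + 2*w^2 - 15*w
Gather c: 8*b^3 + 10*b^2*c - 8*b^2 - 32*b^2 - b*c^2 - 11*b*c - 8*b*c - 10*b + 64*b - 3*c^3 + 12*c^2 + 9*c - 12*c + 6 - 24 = 8*b^3 - 40*b^2 + 54*b - 3*c^3 + c^2*(12 - b) + c*(10*b^2 - 19*b - 3) - 18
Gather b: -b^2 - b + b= -b^2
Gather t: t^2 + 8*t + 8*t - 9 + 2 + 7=t^2 + 16*t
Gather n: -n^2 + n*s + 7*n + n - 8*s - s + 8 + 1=-n^2 + n*(s + 8) - 9*s + 9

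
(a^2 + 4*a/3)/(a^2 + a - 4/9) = 3*a/(3*a - 1)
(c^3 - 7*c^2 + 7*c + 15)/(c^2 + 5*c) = (c^3 - 7*c^2 + 7*c + 15)/(c*(c + 5))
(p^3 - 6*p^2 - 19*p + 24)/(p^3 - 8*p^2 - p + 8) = (p + 3)/(p + 1)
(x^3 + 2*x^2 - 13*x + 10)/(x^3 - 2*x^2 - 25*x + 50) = (x - 1)/(x - 5)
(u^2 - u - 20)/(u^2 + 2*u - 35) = (u + 4)/(u + 7)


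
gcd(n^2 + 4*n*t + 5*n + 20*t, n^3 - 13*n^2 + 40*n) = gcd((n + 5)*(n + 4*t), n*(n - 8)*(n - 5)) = 1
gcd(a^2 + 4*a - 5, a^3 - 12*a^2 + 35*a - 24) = a - 1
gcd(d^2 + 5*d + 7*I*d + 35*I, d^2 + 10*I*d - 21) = d + 7*I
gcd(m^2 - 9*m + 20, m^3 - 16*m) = m - 4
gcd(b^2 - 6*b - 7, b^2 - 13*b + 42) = b - 7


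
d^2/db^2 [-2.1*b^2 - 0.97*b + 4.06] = -4.20000000000000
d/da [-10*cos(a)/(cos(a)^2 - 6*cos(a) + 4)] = 10*(sin(a)^2 + 3)*sin(a)/(sin(a)^2 + 6*cos(a) - 5)^2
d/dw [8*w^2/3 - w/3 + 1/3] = 16*w/3 - 1/3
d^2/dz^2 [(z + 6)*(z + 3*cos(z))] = -3*(z + 6)*cos(z) - 6*sin(z) + 2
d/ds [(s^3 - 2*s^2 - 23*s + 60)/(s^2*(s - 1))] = (s^3 + 46*s^2 - 203*s + 120)/(s^3*(s^2 - 2*s + 1))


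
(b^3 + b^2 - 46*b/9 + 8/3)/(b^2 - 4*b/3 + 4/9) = (3*b^2 + 5*b - 12)/(3*b - 2)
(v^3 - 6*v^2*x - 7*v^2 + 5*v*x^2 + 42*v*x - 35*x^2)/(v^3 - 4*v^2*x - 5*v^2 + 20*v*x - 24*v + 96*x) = (v^3 - 6*v^2*x - 7*v^2 + 5*v*x^2 + 42*v*x - 35*x^2)/(v^3 - 4*v^2*x - 5*v^2 + 20*v*x - 24*v + 96*x)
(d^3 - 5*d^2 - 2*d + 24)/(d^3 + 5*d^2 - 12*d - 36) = (d - 4)/(d + 6)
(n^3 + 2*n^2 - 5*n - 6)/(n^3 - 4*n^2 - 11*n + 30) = (n + 1)/(n - 5)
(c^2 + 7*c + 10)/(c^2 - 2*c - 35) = (c + 2)/(c - 7)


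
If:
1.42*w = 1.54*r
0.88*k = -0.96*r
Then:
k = -1.00590318772137*w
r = 0.922077922077922*w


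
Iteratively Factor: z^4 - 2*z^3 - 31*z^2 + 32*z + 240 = (z - 4)*(z^3 + 2*z^2 - 23*z - 60) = (z - 4)*(z + 3)*(z^2 - z - 20) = (z - 5)*(z - 4)*(z + 3)*(z + 4)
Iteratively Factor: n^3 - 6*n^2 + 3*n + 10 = (n - 2)*(n^2 - 4*n - 5) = (n - 5)*(n - 2)*(n + 1)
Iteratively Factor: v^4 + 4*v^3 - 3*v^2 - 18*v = (v + 3)*(v^3 + v^2 - 6*v) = (v + 3)^2*(v^2 - 2*v) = (v - 2)*(v + 3)^2*(v)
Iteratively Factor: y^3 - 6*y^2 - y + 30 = (y + 2)*(y^2 - 8*y + 15) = (y - 3)*(y + 2)*(y - 5)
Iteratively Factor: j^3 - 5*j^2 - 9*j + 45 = (j - 5)*(j^2 - 9) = (j - 5)*(j - 3)*(j + 3)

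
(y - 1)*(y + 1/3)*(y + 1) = y^3 + y^2/3 - y - 1/3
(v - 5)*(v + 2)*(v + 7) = v^3 + 4*v^2 - 31*v - 70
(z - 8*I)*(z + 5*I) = z^2 - 3*I*z + 40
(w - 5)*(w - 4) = w^2 - 9*w + 20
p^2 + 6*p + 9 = (p + 3)^2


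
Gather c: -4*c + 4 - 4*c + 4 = 8 - 8*c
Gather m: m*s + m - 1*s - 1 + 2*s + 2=m*(s + 1) + s + 1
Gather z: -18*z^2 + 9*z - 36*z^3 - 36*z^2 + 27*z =-36*z^3 - 54*z^2 + 36*z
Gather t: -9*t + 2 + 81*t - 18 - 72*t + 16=0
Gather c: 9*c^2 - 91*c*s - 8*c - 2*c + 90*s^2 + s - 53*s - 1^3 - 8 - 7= 9*c^2 + c*(-91*s - 10) + 90*s^2 - 52*s - 16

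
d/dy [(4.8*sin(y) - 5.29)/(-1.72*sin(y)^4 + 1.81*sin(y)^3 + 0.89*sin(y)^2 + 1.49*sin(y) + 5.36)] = (24.768*sin(y)^4 - 53.7712*sin(y)^3 + 24.4527*sin(y)^2 + 9.4162*sin(y) + 33.6101)*cos(y)/(2.9584*sin(y)^8 - 6.2264*sin(y)^7 + 0.2145*sin(y)^6 - 1.9038*sin(y)^5 - 12.2525*sin(y)^4 + 22.0554*sin(y)^3 + 11.7609*sin(y)^2 + 15.9728*sin(y) + 28.7296)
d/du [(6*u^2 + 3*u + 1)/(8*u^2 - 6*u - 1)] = (-60*u^2 - 28*u + 3)/(64*u^4 - 96*u^3 + 20*u^2 + 12*u + 1)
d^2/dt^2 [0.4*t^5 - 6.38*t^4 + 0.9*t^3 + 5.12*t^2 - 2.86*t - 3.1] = 8.0*t^3 - 76.56*t^2 + 5.4*t + 10.24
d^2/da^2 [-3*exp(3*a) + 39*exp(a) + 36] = (39 - 27*exp(2*a))*exp(a)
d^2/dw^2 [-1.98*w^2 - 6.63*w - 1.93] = -3.96000000000000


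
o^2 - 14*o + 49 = (o - 7)^2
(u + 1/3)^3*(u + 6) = u^4 + 7*u^3 + 19*u^2/3 + 55*u/27 + 2/9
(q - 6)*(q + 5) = q^2 - q - 30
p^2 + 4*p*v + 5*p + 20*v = (p + 5)*(p + 4*v)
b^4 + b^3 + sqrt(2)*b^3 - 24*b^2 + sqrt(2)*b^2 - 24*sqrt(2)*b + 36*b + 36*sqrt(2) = (b - 3)*(b - 2)*(b + 6)*(b + sqrt(2))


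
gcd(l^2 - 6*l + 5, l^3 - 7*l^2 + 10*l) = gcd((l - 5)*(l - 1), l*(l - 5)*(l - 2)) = l - 5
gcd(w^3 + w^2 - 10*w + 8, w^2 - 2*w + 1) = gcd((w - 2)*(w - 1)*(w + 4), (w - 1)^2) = w - 1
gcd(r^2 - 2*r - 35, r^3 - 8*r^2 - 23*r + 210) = r^2 - 2*r - 35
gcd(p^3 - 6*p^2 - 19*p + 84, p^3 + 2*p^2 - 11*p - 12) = p^2 + p - 12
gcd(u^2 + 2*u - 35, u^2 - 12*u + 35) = u - 5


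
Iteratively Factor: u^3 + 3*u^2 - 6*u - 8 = (u + 4)*(u^2 - u - 2) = (u - 2)*(u + 4)*(u + 1)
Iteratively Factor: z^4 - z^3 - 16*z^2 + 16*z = (z - 4)*(z^3 + 3*z^2 - 4*z) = z*(z - 4)*(z^2 + 3*z - 4) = z*(z - 4)*(z + 4)*(z - 1)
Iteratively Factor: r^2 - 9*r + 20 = (r - 4)*(r - 5)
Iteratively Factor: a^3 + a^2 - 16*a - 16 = (a - 4)*(a^2 + 5*a + 4) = (a - 4)*(a + 1)*(a + 4)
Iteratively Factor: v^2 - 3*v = (v)*(v - 3)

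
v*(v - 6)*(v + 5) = v^3 - v^2 - 30*v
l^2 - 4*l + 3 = (l - 3)*(l - 1)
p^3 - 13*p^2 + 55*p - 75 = (p - 5)^2*(p - 3)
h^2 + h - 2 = (h - 1)*(h + 2)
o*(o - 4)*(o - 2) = o^3 - 6*o^2 + 8*o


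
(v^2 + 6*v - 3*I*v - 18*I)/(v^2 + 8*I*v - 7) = (v^2 + 3*v*(2 - I) - 18*I)/(v^2 + 8*I*v - 7)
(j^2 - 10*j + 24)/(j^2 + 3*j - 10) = (j^2 - 10*j + 24)/(j^2 + 3*j - 10)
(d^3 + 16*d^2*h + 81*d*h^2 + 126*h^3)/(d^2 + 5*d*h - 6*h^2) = (d^2 + 10*d*h + 21*h^2)/(d - h)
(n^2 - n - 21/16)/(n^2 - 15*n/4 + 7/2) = (n + 3/4)/(n - 2)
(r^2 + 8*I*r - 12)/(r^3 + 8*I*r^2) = (r^2 + 8*I*r - 12)/(r^2*(r + 8*I))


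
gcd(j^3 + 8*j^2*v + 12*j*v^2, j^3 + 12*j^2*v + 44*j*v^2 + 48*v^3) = j^2 + 8*j*v + 12*v^2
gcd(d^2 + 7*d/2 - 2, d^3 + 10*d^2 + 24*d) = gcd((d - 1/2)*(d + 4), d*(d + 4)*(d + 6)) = d + 4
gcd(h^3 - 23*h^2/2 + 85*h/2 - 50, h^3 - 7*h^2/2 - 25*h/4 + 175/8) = h - 5/2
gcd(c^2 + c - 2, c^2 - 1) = c - 1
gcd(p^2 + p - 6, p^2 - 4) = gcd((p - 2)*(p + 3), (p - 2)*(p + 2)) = p - 2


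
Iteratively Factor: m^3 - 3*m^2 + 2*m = (m - 2)*(m^2 - m) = (m - 2)*(m - 1)*(m)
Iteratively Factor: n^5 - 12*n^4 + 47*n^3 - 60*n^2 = (n - 3)*(n^4 - 9*n^3 + 20*n^2) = (n - 4)*(n - 3)*(n^3 - 5*n^2) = n*(n - 4)*(n - 3)*(n^2 - 5*n) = n^2*(n - 4)*(n - 3)*(n - 5)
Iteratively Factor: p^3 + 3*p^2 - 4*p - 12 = (p - 2)*(p^2 + 5*p + 6) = (p - 2)*(p + 2)*(p + 3)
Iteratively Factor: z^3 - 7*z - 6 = (z - 3)*(z^2 + 3*z + 2) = (z - 3)*(z + 2)*(z + 1)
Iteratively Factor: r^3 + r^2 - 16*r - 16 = (r + 1)*(r^2 - 16) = (r - 4)*(r + 1)*(r + 4)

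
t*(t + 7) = t^2 + 7*t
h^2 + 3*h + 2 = (h + 1)*(h + 2)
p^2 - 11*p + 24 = (p - 8)*(p - 3)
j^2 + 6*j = j*(j + 6)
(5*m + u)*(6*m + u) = 30*m^2 + 11*m*u + u^2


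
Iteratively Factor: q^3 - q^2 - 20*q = (q + 4)*(q^2 - 5*q) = q*(q + 4)*(q - 5)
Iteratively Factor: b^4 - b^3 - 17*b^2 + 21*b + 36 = (b + 4)*(b^3 - 5*b^2 + 3*b + 9) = (b - 3)*(b + 4)*(b^2 - 2*b - 3) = (b - 3)^2*(b + 4)*(b + 1)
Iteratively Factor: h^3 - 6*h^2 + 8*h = (h - 4)*(h^2 - 2*h) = h*(h - 4)*(h - 2)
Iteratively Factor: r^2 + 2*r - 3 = (r + 3)*(r - 1)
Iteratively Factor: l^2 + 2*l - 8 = (l - 2)*(l + 4)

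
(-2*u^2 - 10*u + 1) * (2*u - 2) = -4*u^3 - 16*u^2 + 22*u - 2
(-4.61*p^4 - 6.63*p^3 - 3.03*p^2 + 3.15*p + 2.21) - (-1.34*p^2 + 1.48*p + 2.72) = -4.61*p^4 - 6.63*p^3 - 1.69*p^2 + 1.67*p - 0.51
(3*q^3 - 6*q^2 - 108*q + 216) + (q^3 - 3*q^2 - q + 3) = 4*q^3 - 9*q^2 - 109*q + 219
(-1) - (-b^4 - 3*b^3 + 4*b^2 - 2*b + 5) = b^4 + 3*b^3 - 4*b^2 + 2*b - 6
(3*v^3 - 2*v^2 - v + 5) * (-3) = -9*v^3 + 6*v^2 + 3*v - 15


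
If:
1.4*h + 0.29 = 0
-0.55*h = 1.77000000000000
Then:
No Solution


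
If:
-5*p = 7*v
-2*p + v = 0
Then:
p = 0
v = 0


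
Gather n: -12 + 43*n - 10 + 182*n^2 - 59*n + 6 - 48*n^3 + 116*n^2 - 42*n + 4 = -48*n^3 + 298*n^2 - 58*n - 12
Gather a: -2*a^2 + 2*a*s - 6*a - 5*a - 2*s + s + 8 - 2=-2*a^2 + a*(2*s - 11) - s + 6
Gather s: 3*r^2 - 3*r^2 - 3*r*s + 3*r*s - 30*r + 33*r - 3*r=0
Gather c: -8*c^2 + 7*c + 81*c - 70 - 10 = -8*c^2 + 88*c - 80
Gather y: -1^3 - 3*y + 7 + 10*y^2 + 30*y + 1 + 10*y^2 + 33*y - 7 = 20*y^2 + 60*y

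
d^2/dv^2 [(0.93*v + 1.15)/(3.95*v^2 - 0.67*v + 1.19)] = ((0.93*v + 1.15)*(7.9*v - 0.67)*(15.8*v - 1.34) - (22.041*v + 7.8388)*(3.95*v^2 - 0.67*v + 1.19))/(3.95*v^2 - 0.67*v + 1.19)^3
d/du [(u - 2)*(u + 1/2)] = 2*u - 3/2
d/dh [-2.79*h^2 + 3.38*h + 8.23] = 3.38 - 5.58*h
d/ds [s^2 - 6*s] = 2*s - 6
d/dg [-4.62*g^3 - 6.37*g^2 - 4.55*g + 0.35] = -13.86*g^2 - 12.74*g - 4.55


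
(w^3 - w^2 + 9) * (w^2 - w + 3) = w^5 - 2*w^4 + 4*w^3 + 6*w^2 - 9*w + 27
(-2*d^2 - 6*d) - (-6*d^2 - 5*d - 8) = 4*d^2 - d + 8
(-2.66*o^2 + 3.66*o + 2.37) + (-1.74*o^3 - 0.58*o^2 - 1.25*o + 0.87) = -1.74*o^3 - 3.24*o^2 + 2.41*o + 3.24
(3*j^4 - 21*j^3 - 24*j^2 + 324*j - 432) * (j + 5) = 3*j^5 - 6*j^4 - 129*j^3 + 204*j^2 + 1188*j - 2160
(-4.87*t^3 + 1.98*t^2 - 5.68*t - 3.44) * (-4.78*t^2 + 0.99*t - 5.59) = 23.2786*t^5 - 14.2857*t^4 + 56.3339*t^3 - 0.248199999999997*t^2 + 28.3456*t + 19.2296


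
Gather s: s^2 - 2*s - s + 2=s^2 - 3*s + 2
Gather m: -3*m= -3*m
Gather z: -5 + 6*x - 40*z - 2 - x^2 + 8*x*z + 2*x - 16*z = -x^2 + 8*x + z*(8*x - 56) - 7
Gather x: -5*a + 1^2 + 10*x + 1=-5*a + 10*x + 2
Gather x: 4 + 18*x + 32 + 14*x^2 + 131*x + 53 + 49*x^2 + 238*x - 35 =63*x^2 + 387*x + 54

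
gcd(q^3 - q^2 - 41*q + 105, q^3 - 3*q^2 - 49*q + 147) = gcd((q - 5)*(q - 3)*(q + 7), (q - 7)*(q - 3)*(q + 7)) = q^2 + 4*q - 21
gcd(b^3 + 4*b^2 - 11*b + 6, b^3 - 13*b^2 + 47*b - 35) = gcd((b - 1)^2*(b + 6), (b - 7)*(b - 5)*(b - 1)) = b - 1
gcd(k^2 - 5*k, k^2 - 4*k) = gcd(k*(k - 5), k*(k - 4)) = k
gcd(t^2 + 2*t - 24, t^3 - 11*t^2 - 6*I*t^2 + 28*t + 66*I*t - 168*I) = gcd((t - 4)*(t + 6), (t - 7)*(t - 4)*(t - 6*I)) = t - 4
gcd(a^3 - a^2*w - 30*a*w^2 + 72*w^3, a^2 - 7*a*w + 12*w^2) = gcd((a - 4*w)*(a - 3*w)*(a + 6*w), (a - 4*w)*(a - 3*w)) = a^2 - 7*a*w + 12*w^2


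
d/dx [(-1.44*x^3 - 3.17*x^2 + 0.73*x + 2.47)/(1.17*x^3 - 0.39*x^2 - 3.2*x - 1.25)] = (-8.88178419700125e-16*x^5 + 4.2705*x^4 + 7.5078*x^3 + 7.159*x^2 + 9.8516*x + 6.9915)/(1.3689*x^6 - 0.9126*x^5 - 7.3359*x^4 - 0.428999999999999*x^3 + 11.215*x^2 + 8.0*x + 1.5625)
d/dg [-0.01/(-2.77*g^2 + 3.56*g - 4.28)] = (0.0356 - 0.0554*g)/(2.77*g^2 - 3.56*g + 4.28)^2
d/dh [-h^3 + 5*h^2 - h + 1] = -3*h^2 + 10*h - 1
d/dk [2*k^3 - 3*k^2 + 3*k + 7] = 6*k^2 - 6*k + 3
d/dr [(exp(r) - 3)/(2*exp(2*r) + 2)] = (-2*(exp(r) - 3)*exp(r) + exp(2*r) + 1)*exp(r)/(2*(exp(2*r) + 1)^2)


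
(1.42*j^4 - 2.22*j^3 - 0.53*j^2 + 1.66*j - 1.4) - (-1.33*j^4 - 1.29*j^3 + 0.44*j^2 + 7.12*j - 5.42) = 2.75*j^4 - 0.93*j^3 - 0.97*j^2 - 5.46*j + 4.02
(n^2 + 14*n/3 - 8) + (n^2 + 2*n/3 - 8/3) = 2*n^2 + 16*n/3 - 32/3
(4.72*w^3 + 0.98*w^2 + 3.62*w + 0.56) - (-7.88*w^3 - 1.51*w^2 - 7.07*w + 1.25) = 12.6*w^3 + 2.49*w^2 + 10.69*w - 0.69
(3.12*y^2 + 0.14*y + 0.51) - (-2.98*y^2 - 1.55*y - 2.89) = 6.1*y^2 + 1.69*y + 3.4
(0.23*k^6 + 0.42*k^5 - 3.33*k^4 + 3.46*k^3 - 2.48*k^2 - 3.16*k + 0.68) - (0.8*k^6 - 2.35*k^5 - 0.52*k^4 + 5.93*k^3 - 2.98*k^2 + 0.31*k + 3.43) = -0.57*k^6 + 2.77*k^5 - 2.81*k^4 - 2.47*k^3 + 0.5*k^2 - 3.47*k - 2.75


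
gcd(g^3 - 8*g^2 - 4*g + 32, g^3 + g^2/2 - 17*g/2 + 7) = g - 2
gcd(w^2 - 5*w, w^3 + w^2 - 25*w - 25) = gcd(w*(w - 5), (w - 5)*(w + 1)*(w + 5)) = w - 5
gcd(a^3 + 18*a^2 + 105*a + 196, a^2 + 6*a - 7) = a + 7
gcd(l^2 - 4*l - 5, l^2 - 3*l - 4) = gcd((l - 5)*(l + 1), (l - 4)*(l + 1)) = l + 1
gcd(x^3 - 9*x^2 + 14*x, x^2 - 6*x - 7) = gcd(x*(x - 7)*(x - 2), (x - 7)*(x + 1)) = x - 7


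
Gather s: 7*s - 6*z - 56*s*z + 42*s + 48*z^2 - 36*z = s*(49 - 56*z) + 48*z^2 - 42*z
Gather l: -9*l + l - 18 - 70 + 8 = -8*l - 80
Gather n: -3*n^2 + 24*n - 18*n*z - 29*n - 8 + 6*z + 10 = -3*n^2 + n*(-18*z - 5) + 6*z + 2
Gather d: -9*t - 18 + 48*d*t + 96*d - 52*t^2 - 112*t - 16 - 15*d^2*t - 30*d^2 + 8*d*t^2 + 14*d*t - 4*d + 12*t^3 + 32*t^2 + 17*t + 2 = d^2*(-15*t - 30) + d*(8*t^2 + 62*t + 92) + 12*t^3 - 20*t^2 - 104*t - 32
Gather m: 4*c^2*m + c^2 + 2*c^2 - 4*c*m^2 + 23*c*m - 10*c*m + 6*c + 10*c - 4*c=3*c^2 - 4*c*m^2 + 12*c + m*(4*c^2 + 13*c)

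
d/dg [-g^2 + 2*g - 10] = 2 - 2*g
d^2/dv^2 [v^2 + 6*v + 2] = 2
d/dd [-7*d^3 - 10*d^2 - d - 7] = -21*d^2 - 20*d - 1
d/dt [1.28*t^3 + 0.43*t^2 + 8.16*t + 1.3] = 3.84*t^2 + 0.86*t + 8.16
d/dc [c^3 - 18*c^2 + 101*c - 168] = 3*c^2 - 36*c + 101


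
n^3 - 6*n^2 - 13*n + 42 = (n - 7)*(n - 2)*(n + 3)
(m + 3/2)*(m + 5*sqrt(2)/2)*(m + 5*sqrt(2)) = m^3 + 3*m^2/2 + 15*sqrt(2)*m^2/2 + 45*sqrt(2)*m/4 + 25*m + 75/2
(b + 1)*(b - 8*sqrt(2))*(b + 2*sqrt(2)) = b^3 - 6*sqrt(2)*b^2 + b^2 - 32*b - 6*sqrt(2)*b - 32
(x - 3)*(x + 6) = x^2 + 3*x - 18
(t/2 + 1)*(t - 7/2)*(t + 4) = t^3/2 + 5*t^2/4 - 13*t/2 - 14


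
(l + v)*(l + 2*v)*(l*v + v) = l^3*v + 3*l^2*v^2 + l^2*v + 2*l*v^3 + 3*l*v^2 + 2*v^3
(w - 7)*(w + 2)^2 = w^3 - 3*w^2 - 24*w - 28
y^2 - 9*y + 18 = (y - 6)*(y - 3)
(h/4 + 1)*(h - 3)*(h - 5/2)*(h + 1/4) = h^4/4 - 5*h^3/16 - 119*h^2/32 + 211*h/32 + 15/8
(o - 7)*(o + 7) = o^2 - 49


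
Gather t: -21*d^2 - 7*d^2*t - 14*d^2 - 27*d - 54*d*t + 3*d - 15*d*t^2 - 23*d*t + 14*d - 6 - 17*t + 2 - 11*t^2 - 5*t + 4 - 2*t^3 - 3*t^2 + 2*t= -35*d^2 - 10*d - 2*t^3 + t^2*(-15*d - 14) + t*(-7*d^2 - 77*d - 20)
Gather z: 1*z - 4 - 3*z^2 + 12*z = -3*z^2 + 13*z - 4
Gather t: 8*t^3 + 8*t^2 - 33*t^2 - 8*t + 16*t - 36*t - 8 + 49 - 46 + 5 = 8*t^3 - 25*t^2 - 28*t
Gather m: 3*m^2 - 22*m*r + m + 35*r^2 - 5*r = 3*m^2 + m*(1 - 22*r) + 35*r^2 - 5*r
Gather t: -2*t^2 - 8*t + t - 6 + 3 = -2*t^2 - 7*t - 3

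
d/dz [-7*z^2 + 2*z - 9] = 2 - 14*z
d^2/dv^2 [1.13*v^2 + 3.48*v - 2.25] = 2.26000000000000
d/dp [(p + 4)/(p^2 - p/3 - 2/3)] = 3*(3*p^2 - p - (p + 4)*(6*p - 1) - 2)/(-3*p^2 + p + 2)^2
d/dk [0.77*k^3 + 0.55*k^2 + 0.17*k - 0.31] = 2.31*k^2 + 1.1*k + 0.17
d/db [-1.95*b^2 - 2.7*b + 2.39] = -3.9*b - 2.7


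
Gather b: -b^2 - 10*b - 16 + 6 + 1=-b^2 - 10*b - 9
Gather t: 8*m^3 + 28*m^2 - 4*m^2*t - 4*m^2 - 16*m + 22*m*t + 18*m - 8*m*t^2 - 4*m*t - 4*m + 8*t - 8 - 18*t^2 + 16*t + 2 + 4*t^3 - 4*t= 8*m^3 + 24*m^2 - 2*m + 4*t^3 + t^2*(-8*m - 18) + t*(-4*m^2 + 18*m + 20) - 6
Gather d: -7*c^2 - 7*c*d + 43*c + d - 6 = -7*c^2 + 43*c + d*(1 - 7*c) - 6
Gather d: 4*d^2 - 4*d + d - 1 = 4*d^2 - 3*d - 1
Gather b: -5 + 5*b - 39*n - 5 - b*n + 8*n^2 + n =b*(5 - n) + 8*n^2 - 38*n - 10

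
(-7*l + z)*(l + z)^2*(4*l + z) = -28*l^4 - 59*l^3*z - 33*l^2*z^2 - l*z^3 + z^4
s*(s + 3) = s^2 + 3*s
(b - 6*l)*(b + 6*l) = b^2 - 36*l^2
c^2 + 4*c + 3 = (c + 1)*(c + 3)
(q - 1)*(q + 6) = q^2 + 5*q - 6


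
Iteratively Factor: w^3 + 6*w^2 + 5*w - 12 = (w + 4)*(w^2 + 2*w - 3) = (w - 1)*(w + 4)*(w + 3)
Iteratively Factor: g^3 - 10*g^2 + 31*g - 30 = (g - 3)*(g^2 - 7*g + 10) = (g - 5)*(g - 3)*(g - 2)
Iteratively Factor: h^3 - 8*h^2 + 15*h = (h - 5)*(h^2 - 3*h) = (h - 5)*(h - 3)*(h)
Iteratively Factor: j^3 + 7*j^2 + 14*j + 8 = (j + 1)*(j^2 + 6*j + 8) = (j + 1)*(j + 2)*(j + 4)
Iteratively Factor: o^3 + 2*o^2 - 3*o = (o + 3)*(o^2 - o) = o*(o + 3)*(o - 1)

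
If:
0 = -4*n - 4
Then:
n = -1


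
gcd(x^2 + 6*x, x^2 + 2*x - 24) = x + 6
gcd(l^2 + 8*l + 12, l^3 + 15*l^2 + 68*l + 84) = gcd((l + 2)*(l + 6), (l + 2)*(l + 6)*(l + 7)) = l^2 + 8*l + 12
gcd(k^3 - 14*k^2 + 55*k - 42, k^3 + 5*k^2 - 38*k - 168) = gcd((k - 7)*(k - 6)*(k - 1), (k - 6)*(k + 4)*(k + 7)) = k - 6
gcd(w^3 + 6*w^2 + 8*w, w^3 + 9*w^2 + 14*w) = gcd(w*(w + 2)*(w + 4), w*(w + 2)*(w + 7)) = w^2 + 2*w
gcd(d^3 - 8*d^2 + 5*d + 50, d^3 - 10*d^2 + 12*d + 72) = d + 2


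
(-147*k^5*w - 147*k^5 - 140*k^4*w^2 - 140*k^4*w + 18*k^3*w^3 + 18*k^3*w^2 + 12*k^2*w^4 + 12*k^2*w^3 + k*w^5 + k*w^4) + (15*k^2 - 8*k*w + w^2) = -147*k^5*w - 147*k^5 - 140*k^4*w^2 - 140*k^4*w + 18*k^3*w^3 + 18*k^3*w^2 + 12*k^2*w^4 + 12*k^2*w^3 + 15*k^2 + k*w^5 + k*w^4 - 8*k*w + w^2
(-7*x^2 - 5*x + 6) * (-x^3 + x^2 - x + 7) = 7*x^5 - 2*x^4 - 4*x^3 - 38*x^2 - 41*x + 42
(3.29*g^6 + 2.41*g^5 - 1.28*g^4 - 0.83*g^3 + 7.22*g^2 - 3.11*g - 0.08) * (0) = 0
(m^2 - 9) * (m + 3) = m^3 + 3*m^2 - 9*m - 27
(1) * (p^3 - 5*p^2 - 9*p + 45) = p^3 - 5*p^2 - 9*p + 45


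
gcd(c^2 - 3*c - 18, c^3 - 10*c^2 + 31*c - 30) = 1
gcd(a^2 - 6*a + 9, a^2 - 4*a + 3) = a - 3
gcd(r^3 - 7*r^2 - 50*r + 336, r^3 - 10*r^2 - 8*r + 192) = r^2 - 14*r + 48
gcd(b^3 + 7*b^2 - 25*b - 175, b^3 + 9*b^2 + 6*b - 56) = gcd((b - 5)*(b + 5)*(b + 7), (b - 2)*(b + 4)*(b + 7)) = b + 7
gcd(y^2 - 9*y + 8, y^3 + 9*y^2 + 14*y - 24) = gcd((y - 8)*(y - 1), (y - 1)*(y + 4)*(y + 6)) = y - 1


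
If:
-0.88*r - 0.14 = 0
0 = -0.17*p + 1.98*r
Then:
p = -1.85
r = -0.16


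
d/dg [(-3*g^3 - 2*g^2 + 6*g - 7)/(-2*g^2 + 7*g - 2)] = (6*g^4 - 42*g^3 + 16*g^2 - 20*g + 37)/(4*g^4 - 28*g^3 + 57*g^2 - 28*g + 4)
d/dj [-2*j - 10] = -2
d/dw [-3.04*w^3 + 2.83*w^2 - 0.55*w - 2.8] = -9.12*w^2 + 5.66*w - 0.55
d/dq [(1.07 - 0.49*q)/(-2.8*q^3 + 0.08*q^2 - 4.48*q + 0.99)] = (-2.744*q^3 + 9.0272*q^2 - 0.1712*q + 4.3085)/(7.84*q^6 - 0.448*q^5 + 25.0944*q^4 - 6.2608*q^3 + 20.2288*q^2 - 8.8704*q + 0.9801)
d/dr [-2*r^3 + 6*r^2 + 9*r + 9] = -6*r^2 + 12*r + 9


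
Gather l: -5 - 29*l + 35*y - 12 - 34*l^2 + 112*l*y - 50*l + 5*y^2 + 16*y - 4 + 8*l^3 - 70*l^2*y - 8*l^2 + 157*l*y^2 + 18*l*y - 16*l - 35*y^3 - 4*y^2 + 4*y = 8*l^3 + l^2*(-70*y - 42) + l*(157*y^2 + 130*y - 95) - 35*y^3 + y^2 + 55*y - 21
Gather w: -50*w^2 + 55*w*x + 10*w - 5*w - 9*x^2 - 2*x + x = -50*w^2 + w*(55*x + 5) - 9*x^2 - x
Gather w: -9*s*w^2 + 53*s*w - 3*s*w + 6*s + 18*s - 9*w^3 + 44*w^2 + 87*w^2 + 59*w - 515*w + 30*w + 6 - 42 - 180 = 24*s - 9*w^3 + w^2*(131 - 9*s) + w*(50*s - 426) - 216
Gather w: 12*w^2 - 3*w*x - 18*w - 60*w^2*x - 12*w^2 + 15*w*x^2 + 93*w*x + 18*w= -60*w^2*x + w*(15*x^2 + 90*x)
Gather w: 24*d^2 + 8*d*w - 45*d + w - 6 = 24*d^2 - 45*d + w*(8*d + 1) - 6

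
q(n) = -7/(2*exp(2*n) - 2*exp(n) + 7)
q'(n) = -7*(-4*exp(2*n) + 2*exp(n))/(2*exp(2*n) - 2*exp(n) + 7)^2 = (28*exp(n) - 14)*exp(n)/(2*exp(2*n) - 2*exp(n) + 7)^2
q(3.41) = -0.00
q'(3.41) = 0.01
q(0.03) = -0.99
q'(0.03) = 0.31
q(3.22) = -0.01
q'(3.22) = 0.01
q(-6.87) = -1.00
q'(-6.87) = -0.00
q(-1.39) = -1.06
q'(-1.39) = -0.04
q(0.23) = -0.91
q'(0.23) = 0.46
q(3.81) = -0.00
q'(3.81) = 0.00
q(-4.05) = -1.00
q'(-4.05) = -0.00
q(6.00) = 0.00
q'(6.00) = 0.00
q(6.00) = 0.00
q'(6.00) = 0.00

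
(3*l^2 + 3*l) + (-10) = 3*l^2 + 3*l - 10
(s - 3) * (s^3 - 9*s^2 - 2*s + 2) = s^4 - 12*s^3 + 25*s^2 + 8*s - 6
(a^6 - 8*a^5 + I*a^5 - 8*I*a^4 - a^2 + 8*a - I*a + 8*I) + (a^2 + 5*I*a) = a^6 - 8*a^5 + I*a^5 - 8*I*a^4 + 8*a + 4*I*a + 8*I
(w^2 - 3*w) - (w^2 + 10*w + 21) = -13*w - 21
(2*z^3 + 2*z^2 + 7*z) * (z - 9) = 2*z^4 - 16*z^3 - 11*z^2 - 63*z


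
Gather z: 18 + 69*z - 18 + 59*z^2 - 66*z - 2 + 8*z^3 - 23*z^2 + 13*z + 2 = 8*z^3 + 36*z^2 + 16*z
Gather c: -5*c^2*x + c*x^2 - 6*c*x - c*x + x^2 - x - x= -5*c^2*x + c*(x^2 - 7*x) + x^2 - 2*x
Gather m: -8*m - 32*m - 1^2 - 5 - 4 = -40*m - 10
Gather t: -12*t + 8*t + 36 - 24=12 - 4*t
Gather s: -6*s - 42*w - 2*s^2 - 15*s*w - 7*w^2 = -2*s^2 + s*(-15*w - 6) - 7*w^2 - 42*w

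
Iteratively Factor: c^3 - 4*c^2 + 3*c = (c - 1)*(c^2 - 3*c) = (c - 3)*(c - 1)*(c)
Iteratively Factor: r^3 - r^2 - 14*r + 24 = (r - 2)*(r^2 + r - 12) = (r - 2)*(r + 4)*(r - 3)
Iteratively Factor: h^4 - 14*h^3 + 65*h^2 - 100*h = (h)*(h^3 - 14*h^2 + 65*h - 100) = h*(h - 5)*(h^2 - 9*h + 20) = h*(h - 5)^2*(h - 4)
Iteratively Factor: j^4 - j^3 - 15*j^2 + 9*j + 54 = (j + 3)*(j^3 - 4*j^2 - 3*j + 18) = (j - 3)*(j + 3)*(j^2 - j - 6) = (j - 3)^2*(j + 3)*(j + 2)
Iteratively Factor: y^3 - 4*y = (y - 2)*(y^2 + 2*y) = (y - 2)*(y + 2)*(y)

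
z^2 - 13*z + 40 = (z - 8)*(z - 5)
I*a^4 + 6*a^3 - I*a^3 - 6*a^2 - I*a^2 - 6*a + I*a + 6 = (a - 1)^2*(a - 6*I)*(I*a + I)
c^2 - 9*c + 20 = (c - 5)*(c - 4)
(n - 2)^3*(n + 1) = n^4 - 5*n^3 + 6*n^2 + 4*n - 8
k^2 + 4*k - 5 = (k - 1)*(k + 5)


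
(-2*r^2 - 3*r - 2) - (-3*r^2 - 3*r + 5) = r^2 - 7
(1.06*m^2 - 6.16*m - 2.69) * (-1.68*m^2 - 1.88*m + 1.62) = -1.7808*m^4 + 8.356*m^3 + 17.8172*m^2 - 4.922*m - 4.3578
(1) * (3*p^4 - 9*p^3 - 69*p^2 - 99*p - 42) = 3*p^4 - 9*p^3 - 69*p^2 - 99*p - 42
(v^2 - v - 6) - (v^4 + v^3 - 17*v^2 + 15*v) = -v^4 - v^3 + 18*v^2 - 16*v - 6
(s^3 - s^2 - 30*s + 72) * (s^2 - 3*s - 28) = s^5 - 4*s^4 - 55*s^3 + 190*s^2 + 624*s - 2016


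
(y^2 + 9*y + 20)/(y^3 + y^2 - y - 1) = (y^2 + 9*y + 20)/(y^3 + y^2 - y - 1)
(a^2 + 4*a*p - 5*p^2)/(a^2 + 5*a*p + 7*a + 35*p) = (a - p)/(a + 7)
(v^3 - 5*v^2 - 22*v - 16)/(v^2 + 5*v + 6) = (v^2 - 7*v - 8)/(v + 3)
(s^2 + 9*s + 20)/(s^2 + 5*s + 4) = (s + 5)/(s + 1)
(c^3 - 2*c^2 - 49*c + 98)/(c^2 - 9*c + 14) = c + 7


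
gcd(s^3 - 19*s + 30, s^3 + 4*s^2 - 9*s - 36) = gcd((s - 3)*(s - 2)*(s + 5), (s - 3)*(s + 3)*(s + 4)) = s - 3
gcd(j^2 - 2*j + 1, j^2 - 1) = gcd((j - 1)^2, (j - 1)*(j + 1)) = j - 1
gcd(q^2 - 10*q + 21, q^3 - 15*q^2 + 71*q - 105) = q^2 - 10*q + 21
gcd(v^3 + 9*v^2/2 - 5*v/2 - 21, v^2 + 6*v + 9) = v + 3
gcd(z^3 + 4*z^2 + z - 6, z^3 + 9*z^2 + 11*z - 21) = z^2 + 2*z - 3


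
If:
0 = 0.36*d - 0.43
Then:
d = 1.19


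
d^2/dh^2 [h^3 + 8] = 6*h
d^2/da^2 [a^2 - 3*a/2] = 2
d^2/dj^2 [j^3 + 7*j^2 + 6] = 6*j + 14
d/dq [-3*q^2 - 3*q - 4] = -6*q - 3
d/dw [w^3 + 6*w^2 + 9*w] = 3*w^2 + 12*w + 9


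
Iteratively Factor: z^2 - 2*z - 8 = (z - 4)*(z + 2)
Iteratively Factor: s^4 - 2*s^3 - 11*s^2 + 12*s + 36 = (s - 3)*(s^3 + s^2 - 8*s - 12) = (s - 3)*(s + 2)*(s^2 - s - 6) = (s - 3)*(s + 2)^2*(s - 3)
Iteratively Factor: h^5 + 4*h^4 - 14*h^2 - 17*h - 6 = (h + 1)*(h^4 + 3*h^3 - 3*h^2 - 11*h - 6) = (h + 1)^2*(h^3 + 2*h^2 - 5*h - 6) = (h + 1)^2*(h + 3)*(h^2 - h - 2) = (h - 2)*(h + 1)^2*(h + 3)*(h + 1)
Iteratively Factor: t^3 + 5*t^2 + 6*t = (t + 3)*(t^2 + 2*t) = (t + 2)*(t + 3)*(t)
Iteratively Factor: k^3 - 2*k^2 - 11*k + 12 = (k + 3)*(k^2 - 5*k + 4) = (k - 4)*(k + 3)*(k - 1)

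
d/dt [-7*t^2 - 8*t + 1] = -14*t - 8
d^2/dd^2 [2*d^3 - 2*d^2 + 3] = 12*d - 4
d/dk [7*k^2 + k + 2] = 14*k + 1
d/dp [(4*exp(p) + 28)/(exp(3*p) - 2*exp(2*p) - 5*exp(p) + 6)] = 4*((exp(p) + 7)*(-3*exp(2*p) + 4*exp(p) + 5) + exp(3*p) - 2*exp(2*p) - 5*exp(p) + 6)*exp(p)/(exp(3*p) - 2*exp(2*p) - 5*exp(p) + 6)^2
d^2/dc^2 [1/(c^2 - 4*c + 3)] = 2*(-c^2 + 4*c + 4*(c - 2)^2 - 3)/(c^2 - 4*c + 3)^3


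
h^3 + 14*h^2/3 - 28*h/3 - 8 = (h - 2)*(h + 2/3)*(h + 6)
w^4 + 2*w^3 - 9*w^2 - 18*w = w*(w - 3)*(w + 2)*(w + 3)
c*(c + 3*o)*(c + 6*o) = c^3 + 9*c^2*o + 18*c*o^2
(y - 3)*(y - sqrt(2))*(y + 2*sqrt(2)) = y^3 - 3*y^2 + sqrt(2)*y^2 - 3*sqrt(2)*y - 4*y + 12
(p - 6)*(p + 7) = p^2 + p - 42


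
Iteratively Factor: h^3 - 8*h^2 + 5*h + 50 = (h - 5)*(h^2 - 3*h - 10) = (h - 5)^2*(h + 2)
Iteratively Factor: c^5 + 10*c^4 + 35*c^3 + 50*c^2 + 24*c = (c + 3)*(c^4 + 7*c^3 + 14*c^2 + 8*c) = (c + 1)*(c + 3)*(c^3 + 6*c^2 + 8*c) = (c + 1)*(c + 3)*(c + 4)*(c^2 + 2*c) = (c + 1)*(c + 2)*(c + 3)*(c + 4)*(c)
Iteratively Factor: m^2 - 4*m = (m - 4)*(m)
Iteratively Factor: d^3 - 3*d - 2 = (d + 1)*(d^2 - d - 2) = (d - 2)*(d + 1)*(d + 1)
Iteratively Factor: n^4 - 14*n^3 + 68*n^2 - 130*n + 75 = (n - 1)*(n^3 - 13*n^2 + 55*n - 75) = (n - 5)*(n - 1)*(n^2 - 8*n + 15) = (n - 5)^2*(n - 1)*(n - 3)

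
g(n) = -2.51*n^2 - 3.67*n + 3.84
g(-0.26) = 4.62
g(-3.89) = -19.87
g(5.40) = -89.17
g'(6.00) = -33.79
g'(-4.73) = 20.07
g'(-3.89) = 15.86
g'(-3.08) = 11.79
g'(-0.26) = -2.36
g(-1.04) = 4.94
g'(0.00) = -3.67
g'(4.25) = -25.00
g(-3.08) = -8.67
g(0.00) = 3.84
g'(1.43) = -10.85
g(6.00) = -108.54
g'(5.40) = -30.78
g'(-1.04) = 1.55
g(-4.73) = -34.96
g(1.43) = -6.54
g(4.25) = -57.09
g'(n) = -5.02*n - 3.67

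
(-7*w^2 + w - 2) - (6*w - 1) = -7*w^2 - 5*w - 1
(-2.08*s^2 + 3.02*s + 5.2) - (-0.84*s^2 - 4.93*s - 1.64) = -1.24*s^2 + 7.95*s + 6.84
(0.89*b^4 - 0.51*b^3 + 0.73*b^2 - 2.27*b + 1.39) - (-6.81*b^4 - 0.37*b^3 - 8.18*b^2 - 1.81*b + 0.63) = 7.7*b^4 - 0.14*b^3 + 8.91*b^2 - 0.46*b + 0.76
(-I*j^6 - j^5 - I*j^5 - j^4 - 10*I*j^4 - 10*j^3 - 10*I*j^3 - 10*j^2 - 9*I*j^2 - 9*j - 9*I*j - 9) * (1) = -I*j^6 - j^5 - I*j^5 - j^4 - 10*I*j^4 - 10*j^3 - 10*I*j^3 - 10*j^2 - 9*I*j^2 - 9*j - 9*I*j - 9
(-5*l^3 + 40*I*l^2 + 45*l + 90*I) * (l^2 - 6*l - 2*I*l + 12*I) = -5*l^5 + 30*l^4 + 50*I*l^4 + 125*l^3 - 300*I*l^3 - 750*l^2 + 180*l - 1080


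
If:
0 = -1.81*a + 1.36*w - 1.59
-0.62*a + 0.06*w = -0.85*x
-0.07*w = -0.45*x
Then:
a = 0.62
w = 1.99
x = 0.31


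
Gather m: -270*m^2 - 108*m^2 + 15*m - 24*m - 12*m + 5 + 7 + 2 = -378*m^2 - 21*m + 14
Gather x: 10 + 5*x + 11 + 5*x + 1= 10*x + 22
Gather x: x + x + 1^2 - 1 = 2*x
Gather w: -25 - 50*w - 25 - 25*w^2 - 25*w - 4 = -25*w^2 - 75*w - 54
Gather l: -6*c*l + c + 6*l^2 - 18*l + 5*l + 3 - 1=c + 6*l^2 + l*(-6*c - 13) + 2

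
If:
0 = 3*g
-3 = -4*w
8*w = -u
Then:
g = 0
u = -6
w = 3/4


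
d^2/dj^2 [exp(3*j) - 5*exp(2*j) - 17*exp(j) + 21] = (9*exp(2*j) - 20*exp(j) - 17)*exp(j)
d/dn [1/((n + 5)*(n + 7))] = 2*(-n - 6)/(n^4 + 24*n^3 + 214*n^2 + 840*n + 1225)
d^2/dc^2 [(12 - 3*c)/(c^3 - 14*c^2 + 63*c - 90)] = 6*(-(c - 4)*(3*c^2 - 28*c + 63)^2 + (3*c^2 - 28*c + (c - 4)*(3*c - 14) + 63)*(c^3 - 14*c^2 + 63*c - 90))/(c^3 - 14*c^2 + 63*c - 90)^3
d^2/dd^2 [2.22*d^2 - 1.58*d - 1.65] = 4.44000000000000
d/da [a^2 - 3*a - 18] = 2*a - 3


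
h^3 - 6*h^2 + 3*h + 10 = (h - 5)*(h - 2)*(h + 1)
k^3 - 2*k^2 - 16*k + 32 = (k - 4)*(k - 2)*(k + 4)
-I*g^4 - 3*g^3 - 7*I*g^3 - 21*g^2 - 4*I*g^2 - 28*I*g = g*(g + 7)*(g - 4*I)*(-I*g + 1)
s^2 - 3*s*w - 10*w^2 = (s - 5*w)*(s + 2*w)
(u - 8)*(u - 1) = u^2 - 9*u + 8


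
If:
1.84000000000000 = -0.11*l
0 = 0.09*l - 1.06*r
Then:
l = -16.73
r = -1.42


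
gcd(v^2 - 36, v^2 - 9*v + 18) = v - 6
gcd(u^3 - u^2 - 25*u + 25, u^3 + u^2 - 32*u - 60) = u + 5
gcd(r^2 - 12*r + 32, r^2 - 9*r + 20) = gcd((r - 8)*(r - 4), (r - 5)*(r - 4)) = r - 4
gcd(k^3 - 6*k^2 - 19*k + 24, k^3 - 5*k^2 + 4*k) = k - 1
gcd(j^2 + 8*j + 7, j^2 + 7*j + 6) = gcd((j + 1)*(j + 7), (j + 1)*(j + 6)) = j + 1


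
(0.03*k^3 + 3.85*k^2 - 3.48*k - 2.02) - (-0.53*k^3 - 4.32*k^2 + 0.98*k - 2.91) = 0.56*k^3 + 8.17*k^2 - 4.46*k + 0.89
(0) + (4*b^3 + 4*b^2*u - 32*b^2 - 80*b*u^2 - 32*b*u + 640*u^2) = 4*b^3 + 4*b^2*u - 32*b^2 - 80*b*u^2 - 32*b*u + 640*u^2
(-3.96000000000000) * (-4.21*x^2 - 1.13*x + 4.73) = 16.6716*x^2 + 4.4748*x - 18.7308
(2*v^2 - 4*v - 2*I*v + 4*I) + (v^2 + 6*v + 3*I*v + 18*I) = 3*v^2 + 2*v + I*v + 22*I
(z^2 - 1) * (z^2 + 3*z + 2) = z^4 + 3*z^3 + z^2 - 3*z - 2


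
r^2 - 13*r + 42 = (r - 7)*(r - 6)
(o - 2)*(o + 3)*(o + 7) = o^3 + 8*o^2 + o - 42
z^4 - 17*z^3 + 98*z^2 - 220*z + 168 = (z - 7)*(z - 6)*(z - 2)^2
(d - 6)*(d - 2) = d^2 - 8*d + 12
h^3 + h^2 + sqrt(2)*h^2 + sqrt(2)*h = h*(h + 1)*(h + sqrt(2))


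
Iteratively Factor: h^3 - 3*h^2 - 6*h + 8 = (h - 1)*(h^2 - 2*h - 8) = (h - 4)*(h - 1)*(h + 2)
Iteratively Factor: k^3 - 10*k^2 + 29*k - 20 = (k - 5)*(k^2 - 5*k + 4) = (k - 5)*(k - 1)*(k - 4)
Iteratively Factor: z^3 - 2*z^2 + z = (z - 1)*(z^2 - z) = (z - 1)^2*(z)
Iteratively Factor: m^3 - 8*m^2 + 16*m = (m - 4)*(m^2 - 4*m) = m*(m - 4)*(m - 4)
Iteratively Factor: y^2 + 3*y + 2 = (y + 1)*(y + 2)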